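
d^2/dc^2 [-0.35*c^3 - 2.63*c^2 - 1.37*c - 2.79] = -2.1*c - 5.26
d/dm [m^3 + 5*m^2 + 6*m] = 3*m^2 + 10*m + 6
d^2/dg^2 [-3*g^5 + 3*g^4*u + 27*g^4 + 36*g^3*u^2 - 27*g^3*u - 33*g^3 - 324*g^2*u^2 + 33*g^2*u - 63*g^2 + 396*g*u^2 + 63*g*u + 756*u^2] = -60*g^3 + 36*g^2*u + 324*g^2 + 216*g*u^2 - 162*g*u - 198*g - 648*u^2 + 66*u - 126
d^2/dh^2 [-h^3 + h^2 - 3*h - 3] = 2 - 6*h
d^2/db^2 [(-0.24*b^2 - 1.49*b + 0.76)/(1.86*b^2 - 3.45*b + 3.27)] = (8.88178419700125e-16*b^4 - 13.389768*b^3 + 24.534144*b^2 + 25.113348*b - 29.904606)/(6.434856*b^6 - 35.80686*b^5 + 100.354626*b^4 - 166.965165*b^3 + 176.429907*b^2 - 110.671515*b + 34.965783)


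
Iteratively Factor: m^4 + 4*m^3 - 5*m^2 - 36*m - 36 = (m + 2)*(m^3 + 2*m^2 - 9*m - 18) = (m - 3)*(m + 2)*(m^2 + 5*m + 6) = (m - 3)*(m + 2)*(m + 3)*(m + 2)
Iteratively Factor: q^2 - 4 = (q - 2)*(q + 2)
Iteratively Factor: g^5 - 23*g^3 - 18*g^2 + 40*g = (g - 1)*(g^4 + g^3 - 22*g^2 - 40*g) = (g - 5)*(g - 1)*(g^3 + 6*g^2 + 8*g) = (g - 5)*(g - 1)*(g + 4)*(g^2 + 2*g) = (g - 5)*(g - 1)*(g + 2)*(g + 4)*(g)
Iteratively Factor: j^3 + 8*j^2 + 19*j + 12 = (j + 3)*(j^2 + 5*j + 4) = (j + 1)*(j + 3)*(j + 4)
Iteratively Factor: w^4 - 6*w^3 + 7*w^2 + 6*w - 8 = (w - 2)*(w^3 - 4*w^2 - w + 4) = (w - 2)*(w - 1)*(w^2 - 3*w - 4) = (w - 4)*(w - 2)*(w - 1)*(w + 1)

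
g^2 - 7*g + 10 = (g - 5)*(g - 2)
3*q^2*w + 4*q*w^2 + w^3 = w*(q + w)*(3*q + w)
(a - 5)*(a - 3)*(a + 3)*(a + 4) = a^4 - a^3 - 29*a^2 + 9*a + 180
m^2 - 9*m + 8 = (m - 8)*(m - 1)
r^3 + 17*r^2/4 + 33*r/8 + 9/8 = (r + 1/2)*(r + 3/4)*(r + 3)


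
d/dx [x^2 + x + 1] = 2*x + 1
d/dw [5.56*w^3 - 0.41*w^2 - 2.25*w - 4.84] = 16.68*w^2 - 0.82*w - 2.25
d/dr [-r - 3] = -1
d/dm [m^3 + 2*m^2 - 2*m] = 3*m^2 + 4*m - 2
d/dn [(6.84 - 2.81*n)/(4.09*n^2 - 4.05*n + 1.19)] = (11.4929*n^2 - 55.9512*n + 24.3581)/(16.7281*n^4 - 33.129*n^3 + 26.1367*n^2 - 9.639*n + 1.4161)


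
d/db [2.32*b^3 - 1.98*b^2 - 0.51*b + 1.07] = 6.96*b^2 - 3.96*b - 0.51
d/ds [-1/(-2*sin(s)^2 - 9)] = -2*sin(2*s)/(cos(2*s) - 10)^2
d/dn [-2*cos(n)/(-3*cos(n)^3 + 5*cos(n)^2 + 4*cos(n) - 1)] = 32*(6*cos(n)^3 - 5*cos(n)^2 - 1)*sin(n)/(7*cos(n) + 10*cos(2*n) - 3*cos(3*n) + 6)^2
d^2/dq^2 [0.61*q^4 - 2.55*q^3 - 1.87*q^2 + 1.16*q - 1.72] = 7.32*q^2 - 15.3*q - 3.74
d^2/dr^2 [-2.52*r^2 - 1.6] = -5.04000000000000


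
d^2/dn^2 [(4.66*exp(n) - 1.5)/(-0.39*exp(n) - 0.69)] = (1.482156*exp(n) - 2.622276)*exp(n)/(0.059319*exp(3*n) + 0.314847*exp(2*n) + 0.557037*exp(n) + 0.328509)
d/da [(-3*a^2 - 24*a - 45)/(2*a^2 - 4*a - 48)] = 3*(5*a^2 + 39*a + 81)/(a^4 - 4*a^3 - 44*a^2 + 96*a + 576)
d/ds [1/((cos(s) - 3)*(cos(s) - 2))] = (2*cos(s) - 5)*sin(s)/((cos(s) - 3)^2*(cos(s) - 2)^2)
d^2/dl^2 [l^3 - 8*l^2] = 6*l - 16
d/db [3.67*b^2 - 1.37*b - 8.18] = 7.34*b - 1.37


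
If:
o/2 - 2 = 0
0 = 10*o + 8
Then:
No Solution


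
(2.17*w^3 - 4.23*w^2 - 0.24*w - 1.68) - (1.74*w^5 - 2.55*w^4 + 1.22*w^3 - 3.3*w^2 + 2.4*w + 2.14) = -1.74*w^5 + 2.55*w^4 + 0.95*w^3 - 0.930000000000001*w^2 - 2.64*w - 3.82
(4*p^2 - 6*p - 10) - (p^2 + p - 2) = 3*p^2 - 7*p - 8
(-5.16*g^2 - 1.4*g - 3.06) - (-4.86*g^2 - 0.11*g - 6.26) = -0.3*g^2 - 1.29*g + 3.2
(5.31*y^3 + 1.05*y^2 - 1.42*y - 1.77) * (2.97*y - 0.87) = 15.7707*y^4 - 1.5012*y^3 - 5.1309*y^2 - 4.0215*y + 1.5399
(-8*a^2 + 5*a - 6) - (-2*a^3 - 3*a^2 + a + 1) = 2*a^3 - 5*a^2 + 4*a - 7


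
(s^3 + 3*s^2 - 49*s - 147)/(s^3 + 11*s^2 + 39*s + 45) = (s^2 - 49)/(s^2 + 8*s + 15)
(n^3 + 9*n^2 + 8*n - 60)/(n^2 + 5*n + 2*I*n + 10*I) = (n^2 + 4*n - 12)/(n + 2*I)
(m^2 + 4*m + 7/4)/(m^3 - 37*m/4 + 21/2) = (2*m + 1)/(2*m^2 - 7*m + 6)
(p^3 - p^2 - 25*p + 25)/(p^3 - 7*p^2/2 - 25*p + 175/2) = 2*(p - 1)/(2*p - 7)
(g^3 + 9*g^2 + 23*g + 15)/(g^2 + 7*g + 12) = (g^2 + 6*g + 5)/(g + 4)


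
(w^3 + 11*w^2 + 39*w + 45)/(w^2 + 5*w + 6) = (w^2 + 8*w + 15)/(w + 2)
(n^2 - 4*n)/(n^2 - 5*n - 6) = n*(4 - n)/(-n^2 + 5*n + 6)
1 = 1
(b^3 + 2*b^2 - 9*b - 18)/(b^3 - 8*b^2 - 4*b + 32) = (b^2 - 9)/(b^2 - 10*b + 16)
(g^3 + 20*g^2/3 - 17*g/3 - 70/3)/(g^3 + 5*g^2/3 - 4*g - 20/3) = (g + 7)/(g + 2)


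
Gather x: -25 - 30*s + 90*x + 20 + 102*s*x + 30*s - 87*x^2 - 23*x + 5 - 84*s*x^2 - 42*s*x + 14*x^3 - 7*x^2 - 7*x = 14*x^3 + x^2*(-84*s - 94) + x*(60*s + 60)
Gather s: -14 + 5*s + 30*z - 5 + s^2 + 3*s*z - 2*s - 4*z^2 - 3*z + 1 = s^2 + s*(3*z + 3) - 4*z^2 + 27*z - 18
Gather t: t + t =2*t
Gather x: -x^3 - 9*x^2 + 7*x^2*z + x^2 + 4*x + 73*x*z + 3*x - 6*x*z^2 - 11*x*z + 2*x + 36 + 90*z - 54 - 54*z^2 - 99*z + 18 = -x^3 + x^2*(7*z - 8) + x*(-6*z^2 + 62*z + 9) - 54*z^2 - 9*z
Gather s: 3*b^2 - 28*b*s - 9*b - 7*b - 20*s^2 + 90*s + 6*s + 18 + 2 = 3*b^2 - 16*b - 20*s^2 + s*(96 - 28*b) + 20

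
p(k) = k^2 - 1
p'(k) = 2*k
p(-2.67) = 6.13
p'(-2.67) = -5.34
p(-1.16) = 0.35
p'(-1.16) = -2.32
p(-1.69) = 1.86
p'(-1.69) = -3.38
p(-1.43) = 1.04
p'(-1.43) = -2.86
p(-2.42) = 4.86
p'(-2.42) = -4.84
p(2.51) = 5.30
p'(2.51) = 5.02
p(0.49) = -0.76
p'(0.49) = 0.98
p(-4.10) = 15.81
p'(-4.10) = -8.20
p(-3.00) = 8.00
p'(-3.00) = -6.00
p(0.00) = -1.00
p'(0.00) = 0.00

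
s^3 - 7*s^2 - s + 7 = (s - 7)*(s - 1)*(s + 1)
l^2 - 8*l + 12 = (l - 6)*(l - 2)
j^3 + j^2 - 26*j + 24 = (j - 4)*(j - 1)*(j + 6)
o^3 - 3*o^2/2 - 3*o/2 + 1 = (o - 2)*(o - 1/2)*(o + 1)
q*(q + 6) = q^2 + 6*q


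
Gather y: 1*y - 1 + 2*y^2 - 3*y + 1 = 2*y^2 - 2*y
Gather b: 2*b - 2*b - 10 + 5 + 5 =0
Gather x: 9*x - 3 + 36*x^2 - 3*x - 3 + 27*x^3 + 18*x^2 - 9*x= 27*x^3 + 54*x^2 - 3*x - 6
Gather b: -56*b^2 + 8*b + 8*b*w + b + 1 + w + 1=-56*b^2 + b*(8*w + 9) + w + 2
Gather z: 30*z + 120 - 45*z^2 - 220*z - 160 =-45*z^2 - 190*z - 40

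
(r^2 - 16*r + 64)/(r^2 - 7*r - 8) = (r - 8)/(r + 1)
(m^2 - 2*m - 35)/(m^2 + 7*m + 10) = (m - 7)/(m + 2)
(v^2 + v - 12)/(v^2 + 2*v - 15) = (v + 4)/(v + 5)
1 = 1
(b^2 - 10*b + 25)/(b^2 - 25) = (b - 5)/(b + 5)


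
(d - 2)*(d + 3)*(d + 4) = d^3 + 5*d^2 - 2*d - 24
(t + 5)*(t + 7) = t^2 + 12*t + 35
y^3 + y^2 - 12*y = y*(y - 3)*(y + 4)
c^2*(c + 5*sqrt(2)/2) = c^3 + 5*sqrt(2)*c^2/2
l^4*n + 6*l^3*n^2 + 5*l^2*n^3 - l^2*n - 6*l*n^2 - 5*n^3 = (l - 1)*(l + n)*(l + 5*n)*(l*n + n)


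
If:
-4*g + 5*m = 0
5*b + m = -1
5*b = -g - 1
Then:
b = -1/5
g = 0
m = 0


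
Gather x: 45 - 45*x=45 - 45*x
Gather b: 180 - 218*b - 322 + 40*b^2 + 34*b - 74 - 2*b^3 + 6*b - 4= -2*b^3 + 40*b^2 - 178*b - 220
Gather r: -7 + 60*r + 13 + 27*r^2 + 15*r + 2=27*r^2 + 75*r + 8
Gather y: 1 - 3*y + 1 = 2 - 3*y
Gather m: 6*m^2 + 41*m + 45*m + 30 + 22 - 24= 6*m^2 + 86*m + 28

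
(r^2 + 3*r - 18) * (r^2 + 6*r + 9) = r^4 + 9*r^3 + 9*r^2 - 81*r - 162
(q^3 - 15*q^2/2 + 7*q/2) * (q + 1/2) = q^4 - 7*q^3 - q^2/4 + 7*q/4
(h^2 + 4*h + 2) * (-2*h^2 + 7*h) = -2*h^4 - h^3 + 24*h^2 + 14*h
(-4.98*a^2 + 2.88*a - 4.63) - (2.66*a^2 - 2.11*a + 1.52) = -7.64*a^2 + 4.99*a - 6.15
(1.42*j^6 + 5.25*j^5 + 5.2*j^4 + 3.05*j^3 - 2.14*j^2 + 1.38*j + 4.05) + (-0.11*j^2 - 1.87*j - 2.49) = 1.42*j^6 + 5.25*j^5 + 5.2*j^4 + 3.05*j^3 - 2.25*j^2 - 0.49*j + 1.56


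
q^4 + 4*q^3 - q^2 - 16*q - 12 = (q - 2)*(q + 1)*(q + 2)*(q + 3)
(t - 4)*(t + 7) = t^2 + 3*t - 28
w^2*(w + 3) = w^3 + 3*w^2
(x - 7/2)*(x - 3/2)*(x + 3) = x^3 - 2*x^2 - 39*x/4 + 63/4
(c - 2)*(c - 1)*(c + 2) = c^3 - c^2 - 4*c + 4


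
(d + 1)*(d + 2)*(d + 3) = d^3 + 6*d^2 + 11*d + 6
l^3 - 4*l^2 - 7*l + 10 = (l - 5)*(l - 1)*(l + 2)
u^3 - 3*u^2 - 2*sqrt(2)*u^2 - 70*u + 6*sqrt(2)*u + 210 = (u - 3)*(u - 7*sqrt(2))*(u + 5*sqrt(2))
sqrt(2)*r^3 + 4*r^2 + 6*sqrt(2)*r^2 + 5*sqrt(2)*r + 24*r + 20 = (r + 5)*(r + 2*sqrt(2))*(sqrt(2)*r + sqrt(2))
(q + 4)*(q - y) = q^2 - q*y + 4*q - 4*y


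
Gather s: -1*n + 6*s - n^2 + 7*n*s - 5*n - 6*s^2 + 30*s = -n^2 - 6*n - 6*s^2 + s*(7*n + 36)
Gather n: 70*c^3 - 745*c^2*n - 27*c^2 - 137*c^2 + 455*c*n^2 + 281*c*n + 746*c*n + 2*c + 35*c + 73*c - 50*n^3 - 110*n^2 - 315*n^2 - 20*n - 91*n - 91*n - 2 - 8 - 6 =70*c^3 - 164*c^2 + 110*c - 50*n^3 + n^2*(455*c - 425) + n*(-745*c^2 + 1027*c - 202) - 16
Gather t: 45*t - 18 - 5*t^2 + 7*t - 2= -5*t^2 + 52*t - 20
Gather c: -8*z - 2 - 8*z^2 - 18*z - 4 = -8*z^2 - 26*z - 6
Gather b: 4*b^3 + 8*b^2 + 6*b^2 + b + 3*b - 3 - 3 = 4*b^3 + 14*b^2 + 4*b - 6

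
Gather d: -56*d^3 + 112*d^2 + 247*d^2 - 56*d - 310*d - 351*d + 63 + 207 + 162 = -56*d^3 + 359*d^2 - 717*d + 432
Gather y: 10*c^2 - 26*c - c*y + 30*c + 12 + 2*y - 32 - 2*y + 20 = 10*c^2 - c*y + 4*c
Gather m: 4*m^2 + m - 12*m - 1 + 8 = 4*m^2 - 11*m + 7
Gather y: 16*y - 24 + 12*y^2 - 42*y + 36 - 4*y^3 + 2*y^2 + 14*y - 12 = -4*y^3 + 14*y^2 - 12*y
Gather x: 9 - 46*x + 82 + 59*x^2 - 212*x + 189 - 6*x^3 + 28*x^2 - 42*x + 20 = -6*x^3 + 87*x^2 - 300*x + 300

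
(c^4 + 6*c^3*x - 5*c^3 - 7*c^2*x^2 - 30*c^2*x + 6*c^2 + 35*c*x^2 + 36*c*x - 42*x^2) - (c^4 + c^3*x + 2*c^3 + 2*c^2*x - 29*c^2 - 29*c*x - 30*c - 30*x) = 5*c^3*x - 7*c^3 - 7*c^2*x^2 - 32*c^2*x + 35*c^2 + 35*c*x^2 + 65*c*x + 30*c - 42*x^2 + 30*x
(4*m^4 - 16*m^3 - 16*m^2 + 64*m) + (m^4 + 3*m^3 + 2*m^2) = 5*m^4 - 13*m^3 - 14*m^2 + 64*m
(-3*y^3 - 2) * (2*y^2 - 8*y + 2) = -6*y^5 + 24*y^4 - 6*y^3 - 4*y^2 + 16*y - 4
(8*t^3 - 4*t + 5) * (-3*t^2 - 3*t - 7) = -24*t^5 - 24*t^4 - 44*t^3 - 3*t^2 + 13*t - 35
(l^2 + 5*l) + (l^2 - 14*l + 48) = 2*l^2 - 9*l + 48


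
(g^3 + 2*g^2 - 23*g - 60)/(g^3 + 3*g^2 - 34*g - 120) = (g^2 - 2*g - 15)/(g^2 - g - 30)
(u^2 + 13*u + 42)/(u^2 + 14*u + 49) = (u + 6)/(u + 7)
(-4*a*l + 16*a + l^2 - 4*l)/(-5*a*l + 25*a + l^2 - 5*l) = (4*a*l - 16*a - l^2 + 4*l)/(5*a*l - 25*a - l^2 + 5*l)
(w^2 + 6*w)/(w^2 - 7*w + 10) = w*(w + 6)/(w^2 - 7*w + 10)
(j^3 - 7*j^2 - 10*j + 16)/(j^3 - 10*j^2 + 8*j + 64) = (j - 1)/(j - 4)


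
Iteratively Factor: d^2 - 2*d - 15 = (d + 3)*(d - 5)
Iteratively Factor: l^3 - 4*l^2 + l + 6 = (l + 1)*(l^2 - 5*l + 6) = (l - 2)*(l + 1)*(l - 3)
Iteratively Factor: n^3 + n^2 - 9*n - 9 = (n - 3)*(n^2 + 4*n + 3) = (n - 3)*(n + 1)*(n + 3)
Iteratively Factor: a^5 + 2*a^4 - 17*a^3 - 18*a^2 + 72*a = (a)*(a^4 + 2*a^3 - 17*a^2 - 18*a + 72) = a*(a + 3)*(a^3 - a^2 - 14*a + 24) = a*(a + 3)*(a + 4)*(a^2 - 5*a + 6) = a*(a - 2)*(a + 3)*(a + 4)*(a - 3)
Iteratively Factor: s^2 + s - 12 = (s - 3)*(s + 4)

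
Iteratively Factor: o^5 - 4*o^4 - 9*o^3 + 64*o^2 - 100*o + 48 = (o - 3)*(o^4 - o^3 - 12*o^2 + 28*o - 16) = (o - 3)*(o + 4)*(o^3 - 5*o^2 + 8*o - 4) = (o - 3)*(o - 2)*(o + 4)*(o^2 - 3*o + 2) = (o - 3)*(o - 2)*(o - 1)*(o + 4)*(o - 2)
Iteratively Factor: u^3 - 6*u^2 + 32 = (u - 4)*(u^2 - 2*u - 8) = (u - 4)^2*(u + 2)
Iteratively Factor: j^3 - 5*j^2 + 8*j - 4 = (j - 1)*(j^2 - 4*j + 4) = (j - 2)*(j - 1)*(j - 2)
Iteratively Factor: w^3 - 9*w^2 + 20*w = (w)*(w^2 - 9*w + 20) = w*(w - 4)*(w - 5)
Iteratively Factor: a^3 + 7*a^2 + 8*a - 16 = (a + 4)*(a^2 + 3*a - 4) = (a + 4)^2*(a - 1)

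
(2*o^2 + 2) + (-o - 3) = 2*o^2 - o - 1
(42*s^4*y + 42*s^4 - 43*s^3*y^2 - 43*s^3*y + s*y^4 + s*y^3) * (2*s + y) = 84*s^5*y + 84*s^5 - 44*s^4*y^2 - 44*s^4*y - 43*s^3*y^3 - 43*s^3*y^2 + 2*s^2*y^4 + 2*s^2*y^3 + s*y^5 + s*y^4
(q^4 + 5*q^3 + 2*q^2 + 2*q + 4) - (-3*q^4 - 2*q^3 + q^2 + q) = 4*q^4 + 7*q^3 + q^2 + q + 4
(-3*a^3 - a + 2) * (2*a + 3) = -6*a^4 - 9*a^3 - 2*a^2 + a + 6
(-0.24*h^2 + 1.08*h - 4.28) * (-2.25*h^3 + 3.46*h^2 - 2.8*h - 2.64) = 0.54*h^5 - 3.2604*h^4 + 14.0388*h^3 - 17.1992*h^2 + 9.1328*h + 11.2992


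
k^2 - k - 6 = (k - 3)*(k + 2)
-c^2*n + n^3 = n*(-c + n)*(c + n)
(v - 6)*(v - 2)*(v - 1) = v^3 - 9*v^2 + 20*v - 12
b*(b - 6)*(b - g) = b^3 - b^2*g - 6*b^2 + 6*b*g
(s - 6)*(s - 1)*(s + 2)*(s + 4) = s^4 - s^3 - 28*s^2 - 20*s + 48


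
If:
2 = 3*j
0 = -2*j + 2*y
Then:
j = 2/3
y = 2/3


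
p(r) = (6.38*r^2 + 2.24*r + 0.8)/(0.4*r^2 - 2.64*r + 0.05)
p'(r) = (2.64 - 0.8*r)*(6.38*r^2 + 2.24*r + 0.8)/(0.4*r^2 - 2.64*r + 0.05)^2 + (12.76*r + 2.24)/(0.4*r^2 - 2.64*r + 0.05)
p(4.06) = -28.24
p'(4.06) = -17.48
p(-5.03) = 6.44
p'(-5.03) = -0.81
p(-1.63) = 2.60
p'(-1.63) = -1.53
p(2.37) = -10.59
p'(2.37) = -6.21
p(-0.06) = 3.28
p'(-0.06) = 49.06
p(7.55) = 130.66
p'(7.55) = -118.42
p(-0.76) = 1.22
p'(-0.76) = -1.53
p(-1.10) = 1.76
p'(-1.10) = -1.63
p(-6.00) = 7.17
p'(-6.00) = -0.69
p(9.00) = 61.88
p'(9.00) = -19.00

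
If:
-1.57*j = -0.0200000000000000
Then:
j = 0.01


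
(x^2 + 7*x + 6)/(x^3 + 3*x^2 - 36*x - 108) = (x + 1)/(x^2 - 3*x - 18)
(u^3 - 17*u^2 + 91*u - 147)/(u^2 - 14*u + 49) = u - 3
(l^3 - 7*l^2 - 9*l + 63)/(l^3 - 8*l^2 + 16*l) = (l^3 - 7*l^2 - 9*l + 63)/(l*(l^2 - 8*l + 16))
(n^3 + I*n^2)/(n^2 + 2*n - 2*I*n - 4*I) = n^2*(n + I)/(n^2 + 2*n*(1 - I) - 4*I)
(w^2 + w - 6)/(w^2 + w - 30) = (w^2 + w - 6)/(w^2 + w - 30)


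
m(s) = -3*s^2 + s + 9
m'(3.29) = -18.74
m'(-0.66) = 4.96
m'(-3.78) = 23.68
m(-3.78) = -37.65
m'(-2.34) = 15.04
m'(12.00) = -71.00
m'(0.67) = -3.02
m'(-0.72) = 5.32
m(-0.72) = 6.72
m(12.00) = -411.00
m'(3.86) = -22.16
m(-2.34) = -9.77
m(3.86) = -31.84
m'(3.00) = -17.00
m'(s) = 1 - 6*s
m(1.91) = -0.03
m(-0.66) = 7.03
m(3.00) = -15.00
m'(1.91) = -10.46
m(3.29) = -20.18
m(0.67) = 8.32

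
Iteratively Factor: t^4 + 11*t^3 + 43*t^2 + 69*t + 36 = (t + 1)*(t^3 + 10*t^2 + 33*t + 36) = (t + 1)*(t + 3)*(t^2 + 7*t + 12) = (t + 1)*(t + 3)*(t + 4)*(t + 3)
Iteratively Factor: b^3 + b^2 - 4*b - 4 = (b + 2)*(b^2 - b - 2) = (b + 1)*(b + 2)*(b - 2)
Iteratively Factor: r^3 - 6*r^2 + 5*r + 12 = (r - 3)*(r^2 - 3*r - 4) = (r - 4)*(r - 3)*(r + 1)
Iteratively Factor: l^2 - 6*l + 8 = (l - 2)*(l - 4)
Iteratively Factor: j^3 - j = (j + 1)*(j^2 - j) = (j - 1)*(j + 1)*(j)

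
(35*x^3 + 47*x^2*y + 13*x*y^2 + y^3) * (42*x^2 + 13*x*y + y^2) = 1470*x^5 + 2429*x^4*y + 1192*x^3*y^2 + 258*x^2*y^3 + 26*x*y^4 + y^5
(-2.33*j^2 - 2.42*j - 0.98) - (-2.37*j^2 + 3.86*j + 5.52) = 0.04*j^2 - 6.28*j - 6.5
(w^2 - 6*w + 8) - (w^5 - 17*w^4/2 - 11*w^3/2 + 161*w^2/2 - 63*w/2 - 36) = -w^5 + 17*w^4/2 + 11*w^3/2 - 159*w^2/2 + 51*w/2 + 44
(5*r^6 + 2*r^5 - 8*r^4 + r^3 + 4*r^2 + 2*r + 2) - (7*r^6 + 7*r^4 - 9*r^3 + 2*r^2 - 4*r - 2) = -2*r^6 + 2*r^5 - 15*r^4 + 10*r^3 + 2*r^2 + 6*r + 4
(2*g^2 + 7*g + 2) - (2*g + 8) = 2*g^2 + 5*g - 6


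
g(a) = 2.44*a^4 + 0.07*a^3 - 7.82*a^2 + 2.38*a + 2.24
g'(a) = 9.76*a^3 + 0.21*a^2 - 15.64*a + 2.38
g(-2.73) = 71.57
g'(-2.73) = -151.94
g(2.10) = 20.85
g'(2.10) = 60.85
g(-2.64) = 58.69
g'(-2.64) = -134.45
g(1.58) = 1.96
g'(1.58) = 16.69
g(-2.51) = 42.74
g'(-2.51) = -111.38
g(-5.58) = 2098.83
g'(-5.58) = -1599.52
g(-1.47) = -6.99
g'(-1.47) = -5.18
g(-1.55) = -6.41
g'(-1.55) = -9.22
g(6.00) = 2912.36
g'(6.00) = 2024.26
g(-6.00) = 2853.56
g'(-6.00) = -2004.38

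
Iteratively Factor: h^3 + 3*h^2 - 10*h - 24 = (h + 4)*(h^2 - h - 6) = (h - 3)*(h + 4)*(h + 2)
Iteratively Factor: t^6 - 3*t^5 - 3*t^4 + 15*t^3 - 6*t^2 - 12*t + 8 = (t + 2)*(t^5 - 5*t^4 + 7*t^3 + t^2 - 8*t + 4) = (t - 1)*(t + 2)*(t^4 - 4*t^3 + 3*t^2 + 4*t - 4) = (t - 2)*(t - 1)*(t + 2)*(t^3 - 2*t^2 - t + 2) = (t - 2)^2*(t - 1)*(t + 2)*(t^2 - 1) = (t - 2)^2*(t - 1)^2*(t + 2)*(t + 1)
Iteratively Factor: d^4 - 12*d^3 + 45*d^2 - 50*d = (d - 5)*(d^3 - 7*d^2 + 10*d) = (d - 5)^2*(d^2 - 2*d) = (d - 5)^2*(d - 2)*(d)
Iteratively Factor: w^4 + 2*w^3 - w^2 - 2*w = (w)*(w^3 + 2*w^2 - w - 2) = w*(w + 2)*(w^2 - 1) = w*(w + 1)*(w + 2)*(w - 1)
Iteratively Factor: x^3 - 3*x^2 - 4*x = (x + 1)*(x^2 - 4*x) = x*(x + 1)*(x - 4)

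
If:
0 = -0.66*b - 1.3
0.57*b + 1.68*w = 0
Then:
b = -1.97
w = 0.67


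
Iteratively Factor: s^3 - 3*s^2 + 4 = (s + 1)*(s^2 - 4*s + 4) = (s - 2)*(s + 1)*(s - 2)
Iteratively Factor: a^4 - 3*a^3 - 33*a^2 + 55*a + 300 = (a - 5)*(a^3 + 2*a^2 - 23*a - 60) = (a - 5)^2*(a^2 + 7*a + 12) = (a - 5)^2*(a + 3)*(a + 4)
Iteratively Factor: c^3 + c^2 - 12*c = (c + 4)*(c^2 - 3*c) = (c - 3)*(c + 4)*(c)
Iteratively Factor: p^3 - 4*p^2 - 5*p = (p)*(p^2 - 4*p - 5) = p*(p - 5)*(p + 1)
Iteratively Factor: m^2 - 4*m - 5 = (m + 1)*(m - 5)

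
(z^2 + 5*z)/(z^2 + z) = (z + 5)/(z + 1)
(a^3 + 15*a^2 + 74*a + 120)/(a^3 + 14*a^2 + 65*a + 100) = (a + 6)/(a + 5)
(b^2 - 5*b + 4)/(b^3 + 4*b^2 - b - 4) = (b - 4)/(b^2 + 5*b + 4)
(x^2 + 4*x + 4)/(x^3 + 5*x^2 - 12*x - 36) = (x + 2)/(x^2 + 3*x - 18)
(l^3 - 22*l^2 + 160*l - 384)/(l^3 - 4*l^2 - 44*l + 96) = (l^2 - 14*l + 48)/(l^2 + 4*l - 12)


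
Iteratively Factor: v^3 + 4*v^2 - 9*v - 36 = (v + 4)*(v^2 - 9) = (v - 3)*(v + 4)*(v + 3)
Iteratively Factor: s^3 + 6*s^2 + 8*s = (s)*(s^2 + 6*s + 8) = s*(s + 4)*(s + 2)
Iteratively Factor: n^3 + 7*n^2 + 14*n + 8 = (n + 4)*(n^2 + 3*n + 2) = (n + 1)*(n + 4)*(n + 2)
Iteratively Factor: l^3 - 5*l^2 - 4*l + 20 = (l - 5)*(l^2 - 4) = (l - 5)*(l - 2)*(l + 2)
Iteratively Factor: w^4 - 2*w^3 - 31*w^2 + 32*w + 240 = (w - 4)*(w^3 + 2*w^2 - 23*w - 60) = (w - 5)*(w - 4)*(w^2 + 7*w + 12) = (w - 5)*(w - 4)*(w + 3)*(w + 4)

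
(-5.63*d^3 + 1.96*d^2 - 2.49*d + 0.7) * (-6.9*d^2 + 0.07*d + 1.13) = 38.847*d^5 - 13.9181*d^4 + 10.9563*d^3 - 2.7895*d^2 - 2.7647*d + 0.791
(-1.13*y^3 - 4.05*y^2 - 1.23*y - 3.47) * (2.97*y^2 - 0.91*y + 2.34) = -3.3561*y^5 - 11.0002*y^4 - 2.6118*y^3 - 18.6636*y^2 + 0.279500000000001*y - 8.1198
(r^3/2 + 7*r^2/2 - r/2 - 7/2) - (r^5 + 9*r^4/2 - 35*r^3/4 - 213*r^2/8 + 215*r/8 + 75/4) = -r^5 - 9*r^4/2 + 37*r^3/4 + 241*r^2/8 - 219*r/8 - 89/4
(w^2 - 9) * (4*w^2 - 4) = 4*w^4 - 40*w^2 + 36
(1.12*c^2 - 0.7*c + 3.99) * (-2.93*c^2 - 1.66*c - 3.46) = -3.2816*c^4 + 0.1918*c^3 - 14.4039*c^2 - 4.2014*c - 13.8054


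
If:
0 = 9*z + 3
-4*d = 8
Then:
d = -2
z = -1/3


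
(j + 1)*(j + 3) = j^2 + 4*j + 3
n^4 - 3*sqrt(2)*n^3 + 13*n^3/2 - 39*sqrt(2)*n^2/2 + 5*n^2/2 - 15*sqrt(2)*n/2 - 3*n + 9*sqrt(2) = (n - 1/2)*(n + 1)*(n + 6)*(n - 3*sqrt(2))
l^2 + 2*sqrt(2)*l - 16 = (l - 2*sqrt(2))*(l + 4*sqrt(2))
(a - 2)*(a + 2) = a^2 - 4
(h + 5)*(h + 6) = h^2 + 11*h + 30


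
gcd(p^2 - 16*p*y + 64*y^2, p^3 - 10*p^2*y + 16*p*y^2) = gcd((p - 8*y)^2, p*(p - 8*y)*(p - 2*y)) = -p + 8*y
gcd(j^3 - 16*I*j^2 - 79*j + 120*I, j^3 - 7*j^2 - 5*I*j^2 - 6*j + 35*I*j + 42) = j - 3*I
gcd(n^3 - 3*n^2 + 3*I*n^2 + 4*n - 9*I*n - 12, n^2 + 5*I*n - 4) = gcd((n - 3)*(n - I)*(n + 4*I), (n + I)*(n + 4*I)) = n + 4*I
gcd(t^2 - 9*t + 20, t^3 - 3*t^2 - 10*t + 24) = t - 4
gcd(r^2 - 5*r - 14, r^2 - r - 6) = r + 2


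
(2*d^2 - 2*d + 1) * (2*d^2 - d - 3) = 4*d^4 - 6*d^3 - 2*d^2 + 5*d - 3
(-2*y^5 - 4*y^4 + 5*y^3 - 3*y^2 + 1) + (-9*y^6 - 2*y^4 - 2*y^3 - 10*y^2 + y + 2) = -9*y^6 - 2*y^5 - 6*y^4 + 3*y^3 - 13*y^2 + y + 3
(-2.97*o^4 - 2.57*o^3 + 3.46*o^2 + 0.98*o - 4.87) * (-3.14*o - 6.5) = 9.3258*o^5 + 27.3748*o^4 + 5.8406*o^3 - 25.5672*o^2 + 8.9218*o + 31.655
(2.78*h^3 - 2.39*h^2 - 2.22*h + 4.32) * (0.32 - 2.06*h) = -5.7268*h^4 + 5.813*h^3 + 3.8084*h^2 - 9.6096*h + 1.3824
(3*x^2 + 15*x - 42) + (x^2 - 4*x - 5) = 4*x^2 + 11*x - 47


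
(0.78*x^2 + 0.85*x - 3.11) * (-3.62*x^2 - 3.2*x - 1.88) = -2.8236*x^4 - 5.573*x^3 + 7.0718*x^2 + 8.354*x + 5.8468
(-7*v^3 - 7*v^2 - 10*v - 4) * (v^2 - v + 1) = -7*v^5 - 10*v^3 - v^2 - 6*v - 4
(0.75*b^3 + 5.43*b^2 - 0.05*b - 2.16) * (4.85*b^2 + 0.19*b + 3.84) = 3.6375*b^5 + 26.478*b^4 + 3.6692*b^3 + 10.3657*b^2 - 0.6024*b - 8.2944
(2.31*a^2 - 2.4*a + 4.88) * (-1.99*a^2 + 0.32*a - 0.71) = -4.5969*a^4 + 5.5152*a^3 - 12.1193*a^2 + 3.2656*a - 3.4648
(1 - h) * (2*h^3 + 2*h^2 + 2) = -2*h^4 + 2*h^2 - 2*h + 2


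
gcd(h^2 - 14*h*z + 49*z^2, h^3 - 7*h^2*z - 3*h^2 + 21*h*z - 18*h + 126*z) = -h + 7*z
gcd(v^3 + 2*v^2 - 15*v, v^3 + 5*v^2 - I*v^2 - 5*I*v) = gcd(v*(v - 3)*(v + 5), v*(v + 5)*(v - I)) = v^2 + 5*v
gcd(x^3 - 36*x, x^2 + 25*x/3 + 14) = x + 6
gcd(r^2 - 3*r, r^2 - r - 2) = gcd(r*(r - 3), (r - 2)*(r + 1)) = 1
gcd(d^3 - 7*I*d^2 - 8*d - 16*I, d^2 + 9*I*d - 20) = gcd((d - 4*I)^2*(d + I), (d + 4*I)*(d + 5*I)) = 1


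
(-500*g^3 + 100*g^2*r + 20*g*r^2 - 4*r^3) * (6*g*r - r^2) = -3000*g^4*r + 1100*g^3*r^2 + 20*g^2*r^3 - 44*g*r^4 + 4*r^5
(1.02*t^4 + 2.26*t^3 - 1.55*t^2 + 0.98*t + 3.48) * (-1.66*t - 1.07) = -1.6932*t^5 - 4.843*t^4 + 0.1548*t^3 + 0.0317000000000003*t^2 - 6.8254*t - 3.7236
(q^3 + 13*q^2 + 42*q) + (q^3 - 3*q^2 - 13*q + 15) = 2*q^3 + 10*q^2 + 29*q + 15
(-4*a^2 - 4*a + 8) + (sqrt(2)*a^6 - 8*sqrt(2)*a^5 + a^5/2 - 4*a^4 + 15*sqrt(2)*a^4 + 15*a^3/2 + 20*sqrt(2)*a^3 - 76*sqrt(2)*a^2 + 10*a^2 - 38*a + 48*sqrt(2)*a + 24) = sqrt(2)*a^6 - 8*sqrt(2)*a^5 + a^5/2 - 4*a^4 + 15*sqrt(2)*a^4 + 15*a^3/2 + 20*sqrt(2)*a^3 - 76*sqrt(2)*a^2 + 6*a^2 - 42*a + 48*sqrt(2)*a + 32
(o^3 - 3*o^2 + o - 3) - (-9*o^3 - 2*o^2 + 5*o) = 10*o^3 - o^2 - 4*o - 3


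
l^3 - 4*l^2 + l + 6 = (l - 3)*(l - 2)*(l + 1)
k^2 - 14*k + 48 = (k - 8)*(k - 6)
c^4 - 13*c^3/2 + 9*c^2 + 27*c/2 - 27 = (c - 3)^2*(c - 2)*(c + 3/2)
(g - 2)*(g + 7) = g^2 + 5*g - 14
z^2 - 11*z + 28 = (z - 7)*(z - 4)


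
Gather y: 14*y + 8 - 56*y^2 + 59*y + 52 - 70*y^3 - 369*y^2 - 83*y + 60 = -70*y^3 - 425*y^2 - 10*y + 120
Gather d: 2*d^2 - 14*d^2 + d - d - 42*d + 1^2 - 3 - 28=-12*d^2 - 42*d - 30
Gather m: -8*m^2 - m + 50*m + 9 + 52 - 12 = -8*m^2 + 49*m + 49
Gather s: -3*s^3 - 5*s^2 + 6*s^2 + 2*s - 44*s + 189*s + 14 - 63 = -3*s^3 + s^2 + 147*s - 49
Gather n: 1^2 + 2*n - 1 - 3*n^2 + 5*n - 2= -3*n^2 + 7*n - 2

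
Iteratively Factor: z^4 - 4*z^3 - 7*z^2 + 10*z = (z - 1)*(z^3 - 3*z^2 - 10*z) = z*(z - 1)*(z^2 - 3*z - 10) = z*(z - 1)*(z + 2)*(z - 5)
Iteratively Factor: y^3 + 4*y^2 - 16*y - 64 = (y + 4)*(y^2 - 16) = (y + 4)^2*(y - 4)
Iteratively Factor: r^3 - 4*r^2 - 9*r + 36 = (r - 3)*(r^2 - r - 12) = (r - 4)*(r - 3)*(r + 3)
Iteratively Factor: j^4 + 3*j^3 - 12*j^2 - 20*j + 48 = (j + 3)*(j^3 - 12*j + 16) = (j - 2)*(j + 3)*(j^2 + 2*j - 8) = (j - 2)*(j + 3)*(j + 4)*(j - 2)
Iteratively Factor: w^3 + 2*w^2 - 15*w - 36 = (w + 3)*(w^2 - w - 12) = (w + 3)^2*(w - 4)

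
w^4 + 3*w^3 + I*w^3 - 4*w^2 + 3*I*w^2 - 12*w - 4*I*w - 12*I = (w - 2)*(w + 2)*(w + 3)*(w + I)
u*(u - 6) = u^2 - 6*u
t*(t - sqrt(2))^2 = t^3 - 2*sqrt(2)*t^2 + 2*t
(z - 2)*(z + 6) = z^2 + 4*z - 12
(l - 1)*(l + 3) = l^2 + 2*l - 3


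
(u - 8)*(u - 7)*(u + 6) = u^3 - 9*u^2 - 34*u + 336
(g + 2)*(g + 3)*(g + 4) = g^3 + 9*g^2 + 26*g + 24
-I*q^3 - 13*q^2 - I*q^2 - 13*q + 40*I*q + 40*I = (q - 8*I)*(q - 5*I)*(-I*q - I)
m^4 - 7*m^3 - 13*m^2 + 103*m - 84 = (m - 7)*(m - 3)*(m - 1)*(m + 4)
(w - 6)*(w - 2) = w^2 - 8*w + 12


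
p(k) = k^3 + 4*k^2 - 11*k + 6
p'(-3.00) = -8.00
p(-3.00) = 48.00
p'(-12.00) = 325.00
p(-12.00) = -1014.00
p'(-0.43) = -13.89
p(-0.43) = 11.39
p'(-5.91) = 46.50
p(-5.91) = 4.30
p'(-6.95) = 78.31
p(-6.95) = -60.04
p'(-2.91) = -8.88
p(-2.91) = 47.24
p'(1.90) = 15.03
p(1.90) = 6.40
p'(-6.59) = 66.56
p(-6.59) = -33.99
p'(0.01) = -10.92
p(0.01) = 5.89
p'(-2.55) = -11.89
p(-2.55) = 43.48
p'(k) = 3*k^2 + 8*k - 11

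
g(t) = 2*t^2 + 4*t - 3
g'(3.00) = 16.00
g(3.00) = 27.00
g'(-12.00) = -44.00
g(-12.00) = 237.00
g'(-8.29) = -29.16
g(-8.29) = 101.29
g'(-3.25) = -9.00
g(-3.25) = 5.12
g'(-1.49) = -1.96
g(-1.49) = -4.52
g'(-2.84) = -7.36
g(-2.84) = 1.77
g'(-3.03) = -8.12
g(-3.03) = 3.24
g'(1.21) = 8.84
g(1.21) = 4.77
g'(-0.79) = 0.84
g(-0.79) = -4.91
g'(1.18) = 8.72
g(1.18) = 4.50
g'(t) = 4*t + 4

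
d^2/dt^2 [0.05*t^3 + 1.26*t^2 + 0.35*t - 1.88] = 0.3*t + 2.52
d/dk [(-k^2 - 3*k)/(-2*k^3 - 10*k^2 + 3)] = (-2*k^2*(k + 3)*(3*k + 10) + (2*k + 3)*(2*k^3 + 10*k^2 - 3))/(2*k^3 + 10*k^2 - 3)^2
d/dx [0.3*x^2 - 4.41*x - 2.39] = 0.6*x - 4.41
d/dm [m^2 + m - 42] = 2*m + 1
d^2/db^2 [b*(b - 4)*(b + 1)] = 6*b - 6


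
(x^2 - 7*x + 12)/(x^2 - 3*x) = (x - 4)/x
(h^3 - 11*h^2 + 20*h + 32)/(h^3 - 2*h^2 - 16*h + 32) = (h^2 - 7*h - 8)/(h^2 + 2*h - 8)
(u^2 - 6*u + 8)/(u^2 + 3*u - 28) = (u - 2)/(u + 7)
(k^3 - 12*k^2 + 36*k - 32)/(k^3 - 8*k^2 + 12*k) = (k^2 - 10*k + 16)/(k*(k - 6))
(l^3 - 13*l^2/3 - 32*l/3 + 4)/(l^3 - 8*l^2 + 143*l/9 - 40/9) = 3*(l^2 - 4*l - 12)/(3*l^2 - 23*l + 40)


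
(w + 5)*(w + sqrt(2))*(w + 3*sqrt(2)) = w^3 + 5*w^2 + 4*sqrt(2)*w^2 + 6*w + 20*sqrt(2)*w + 30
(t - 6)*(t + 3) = t^2 - 3*t - 18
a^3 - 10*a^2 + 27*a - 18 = (a - 6)*(a - 3)*(a - 1)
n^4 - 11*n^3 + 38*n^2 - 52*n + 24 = (n - 6)*(n - 2)^2*(n - 1)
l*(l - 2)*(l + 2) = l^3 - 4*l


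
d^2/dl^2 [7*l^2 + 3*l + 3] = 14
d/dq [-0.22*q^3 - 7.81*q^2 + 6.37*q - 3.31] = -0.66*q^2 - 15.62*q + 6.37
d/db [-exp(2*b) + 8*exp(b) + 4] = 2*(4 - exp(b))*exp(b)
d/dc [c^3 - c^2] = c*(3*c - 2)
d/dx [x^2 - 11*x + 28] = 2*x - 11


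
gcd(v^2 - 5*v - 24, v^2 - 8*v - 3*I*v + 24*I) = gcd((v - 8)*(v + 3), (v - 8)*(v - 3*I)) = v - 8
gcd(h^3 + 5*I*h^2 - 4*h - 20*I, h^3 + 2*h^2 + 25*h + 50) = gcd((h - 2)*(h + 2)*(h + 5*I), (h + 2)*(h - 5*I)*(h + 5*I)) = h^2 + h*(2 + 5*I) + 10*I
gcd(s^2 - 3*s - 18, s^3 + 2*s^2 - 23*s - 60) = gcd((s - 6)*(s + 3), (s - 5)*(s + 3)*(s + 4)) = s + 3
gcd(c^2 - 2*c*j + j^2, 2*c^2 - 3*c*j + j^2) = c - j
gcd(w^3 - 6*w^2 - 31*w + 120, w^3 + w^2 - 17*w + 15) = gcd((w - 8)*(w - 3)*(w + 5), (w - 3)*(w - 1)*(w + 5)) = w^2 + 2*w - 15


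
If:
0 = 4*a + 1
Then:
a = -1/4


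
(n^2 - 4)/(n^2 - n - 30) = (4 - n^2)/(-n^2 + n + 30)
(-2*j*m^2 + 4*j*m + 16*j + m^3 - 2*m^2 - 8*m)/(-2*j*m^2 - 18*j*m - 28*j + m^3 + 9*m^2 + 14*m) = (m - 4)/(m + 7)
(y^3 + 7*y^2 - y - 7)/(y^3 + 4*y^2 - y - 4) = (y + 7)/(y + 4)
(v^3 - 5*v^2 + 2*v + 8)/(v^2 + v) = v - 6 + 8/v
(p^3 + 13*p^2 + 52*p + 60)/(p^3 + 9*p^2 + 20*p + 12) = (p + 5)/(p + 1)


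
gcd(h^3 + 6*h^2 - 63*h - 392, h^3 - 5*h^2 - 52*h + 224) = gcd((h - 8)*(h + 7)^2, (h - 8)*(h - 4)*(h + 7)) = h^2 - h - 56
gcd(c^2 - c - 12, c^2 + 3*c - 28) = c - 4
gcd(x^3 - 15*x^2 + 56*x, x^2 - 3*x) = x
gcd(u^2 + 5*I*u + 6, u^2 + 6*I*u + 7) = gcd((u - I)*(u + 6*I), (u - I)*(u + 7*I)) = u - I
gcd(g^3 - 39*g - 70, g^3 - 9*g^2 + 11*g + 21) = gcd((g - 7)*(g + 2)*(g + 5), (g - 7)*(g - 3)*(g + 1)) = g - 7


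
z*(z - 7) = z^2 - 7*z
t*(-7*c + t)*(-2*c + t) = 14*c^2*t - 9*c*t^2 + t^3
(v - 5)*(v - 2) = v^2 - 7*v + 10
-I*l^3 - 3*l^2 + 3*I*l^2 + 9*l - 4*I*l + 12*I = (l - 3)*(l - 4*I)*(-I*l + 1)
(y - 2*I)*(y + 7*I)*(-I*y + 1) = -I*y^3 + 6*y^2 - 9*I*y + 14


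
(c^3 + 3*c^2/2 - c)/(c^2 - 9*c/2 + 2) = c*(c + 2)/(c - 4)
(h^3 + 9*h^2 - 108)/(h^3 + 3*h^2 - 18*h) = (h + 6)/h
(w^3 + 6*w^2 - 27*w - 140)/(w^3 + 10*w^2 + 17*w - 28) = (w - 5)/(w - 1)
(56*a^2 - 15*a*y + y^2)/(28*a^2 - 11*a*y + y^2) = (-8*a + y)/(-4*a + y)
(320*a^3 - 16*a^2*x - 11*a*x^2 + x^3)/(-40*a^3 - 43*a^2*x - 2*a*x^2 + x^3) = (-8*a + x)/(a + x)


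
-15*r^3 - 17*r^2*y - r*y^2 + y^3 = (-5*r + y)*(r + y)*(3*r + y)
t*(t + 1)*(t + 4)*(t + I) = t^4 + 5*t^3 + I*t^3 + 4*t^2 + 5*I*t^2 + 4*I*t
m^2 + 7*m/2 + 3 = (m + 3/2)*(m + 2)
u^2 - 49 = (u - 7)*(u + 7)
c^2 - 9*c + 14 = (c - 7)*(c - 2)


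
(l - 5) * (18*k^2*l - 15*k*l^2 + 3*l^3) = 18*k^2*l^2 - 90*k^2*l - 15*k*l^3 + 75*k*l^2 + 3*l^4 - 15*l^3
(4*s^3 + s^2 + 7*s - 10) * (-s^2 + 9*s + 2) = -4*s^5 + 35*s^4 + 10*s^3 + 75*s^2 - 76*s - 20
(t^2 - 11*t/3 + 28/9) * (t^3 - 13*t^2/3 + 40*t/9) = t^5 - 8*t^4 + 211*t^3/9 - 268*t^2/9 + 1120*t/81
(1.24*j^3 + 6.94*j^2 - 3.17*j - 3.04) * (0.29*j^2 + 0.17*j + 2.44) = 0.3596*j^5 + 2.2234*j^4 + 3.2861*j^3 + 15.5131*j^2 - 8.2516*j - 7.4176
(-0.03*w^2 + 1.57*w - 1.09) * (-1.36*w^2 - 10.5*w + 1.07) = 0.0408*w^4 - 1.8202*w^3 - 15.0347*w^2 + 13.1249*w - 1.1663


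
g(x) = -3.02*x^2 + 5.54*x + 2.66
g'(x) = 5.54 - 6.04*x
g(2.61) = -3.45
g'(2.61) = -10.22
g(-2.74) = -35.19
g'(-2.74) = 22.09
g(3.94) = -22.39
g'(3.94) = -18.26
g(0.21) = 3.69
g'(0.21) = 4.27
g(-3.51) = -53.99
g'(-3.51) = 26.74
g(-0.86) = -4.34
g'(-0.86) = 10.73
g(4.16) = -26.56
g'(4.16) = -19.59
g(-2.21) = -24.33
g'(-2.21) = 18.89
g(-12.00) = -498.70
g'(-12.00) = 78.02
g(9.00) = -192.10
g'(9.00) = -48.82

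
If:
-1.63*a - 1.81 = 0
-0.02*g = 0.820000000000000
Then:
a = -1.11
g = -41.00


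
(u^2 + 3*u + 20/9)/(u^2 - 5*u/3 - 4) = (u + 5/3)/(u - 3)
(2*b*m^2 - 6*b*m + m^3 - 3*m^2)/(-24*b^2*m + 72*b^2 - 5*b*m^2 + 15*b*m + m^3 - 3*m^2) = m*(-2*b - m)/(24*b^2 + 5*b*m - m^2)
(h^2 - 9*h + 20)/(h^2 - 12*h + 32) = (h - 5)/(h - 8)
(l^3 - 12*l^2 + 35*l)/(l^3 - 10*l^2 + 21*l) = (l - 5)/(l - 3)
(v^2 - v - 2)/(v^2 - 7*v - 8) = (v - 2)/(v - 8)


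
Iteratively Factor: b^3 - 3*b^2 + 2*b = (b - 2)*(b^2 - b) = (b - 2)*(b - 1)*(b)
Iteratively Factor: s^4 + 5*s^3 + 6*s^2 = (s)*(s^3 + 5*s^2 + 6*s) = s*(s + 3)*(s^2 + 2*s) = s*(s + 2)*(s + 3)*(s)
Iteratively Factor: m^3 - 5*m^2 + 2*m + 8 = (m - 4)*(m^2 - m - 2) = (m - 4)*(m + 1)*(m - 2)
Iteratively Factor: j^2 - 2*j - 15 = (j - 5)*(j + 3)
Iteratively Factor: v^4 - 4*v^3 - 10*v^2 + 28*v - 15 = (v - 5)*(v^3 + v^2 - 5*v + 3) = (v - 5)*(v - 1)*(v^2 + 2*v - 3) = (v - 5)*(v - 1)*(v + 3)*(v - 1)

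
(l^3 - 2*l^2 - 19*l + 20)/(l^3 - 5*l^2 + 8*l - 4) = (l^2 - l - 20)/(l^2 - 4*l + 4)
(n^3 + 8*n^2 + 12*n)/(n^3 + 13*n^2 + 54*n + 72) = n*(n + 2)/(n^2 + 7*n + 12)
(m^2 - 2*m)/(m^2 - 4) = m/(m + 2)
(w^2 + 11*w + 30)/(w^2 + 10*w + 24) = (w + 5)/(w + 4)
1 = 1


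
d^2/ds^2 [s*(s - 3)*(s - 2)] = 6*s - 10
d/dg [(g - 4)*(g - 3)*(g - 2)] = 3*g^2 - 18*g + 26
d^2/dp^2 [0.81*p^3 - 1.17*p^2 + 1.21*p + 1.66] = 4.86*p - 2.34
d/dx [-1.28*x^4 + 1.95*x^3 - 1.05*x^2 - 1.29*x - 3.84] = -5.12*x^3 + 5.85*x^2 - 2.1*x - 1.29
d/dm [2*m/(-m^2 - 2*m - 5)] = 2*(m^2 - 5)/(m^4 + 4*m^3 + 14*m^2 + 20*m + 25)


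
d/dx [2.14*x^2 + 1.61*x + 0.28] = 4.28*x + 1.61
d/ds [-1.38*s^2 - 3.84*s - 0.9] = -2.76*s - 3.84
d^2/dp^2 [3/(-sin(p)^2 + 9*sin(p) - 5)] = 3*(4*sin(p)^4 - 27*sin(p)^3 + 55*sin(p)^2 + 99*sin(p) - 152)/(sin(p)^2 - 9*sin(p) + 5)^3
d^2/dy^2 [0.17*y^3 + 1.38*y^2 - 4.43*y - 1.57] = 1.02*y + 2.76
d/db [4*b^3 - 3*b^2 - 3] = 6*b*(2*b - 1)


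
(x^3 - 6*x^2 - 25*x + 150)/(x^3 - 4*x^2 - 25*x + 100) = (x - 6)/(x - 4)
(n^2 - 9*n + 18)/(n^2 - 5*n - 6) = (n - 3)/(n + 1)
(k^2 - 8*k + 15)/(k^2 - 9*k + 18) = (k - 5)/(k - 6)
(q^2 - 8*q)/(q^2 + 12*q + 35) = q*(q - 8)/(q^2 + 12*q + 35)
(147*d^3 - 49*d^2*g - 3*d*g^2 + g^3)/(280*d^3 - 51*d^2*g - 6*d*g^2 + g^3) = (21*d^2 - 10*d*g + g^2)/(40*d^2 - 13*d*g + g^2)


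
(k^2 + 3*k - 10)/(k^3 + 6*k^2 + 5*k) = (k - 2)/(k*(k + 1))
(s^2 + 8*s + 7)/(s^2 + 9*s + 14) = (s + 1)/(s + 2)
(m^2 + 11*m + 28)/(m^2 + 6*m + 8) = (m + 7)/(m + 2)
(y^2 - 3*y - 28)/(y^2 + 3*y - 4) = (y - 7)/(y - 1)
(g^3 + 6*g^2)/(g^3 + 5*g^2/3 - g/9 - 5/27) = 27*g^2*(g + 6)/(27*g^3 + 45*g^2 - 3*g - 5)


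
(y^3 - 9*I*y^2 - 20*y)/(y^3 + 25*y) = (y - 4*I)/(y + 5*I)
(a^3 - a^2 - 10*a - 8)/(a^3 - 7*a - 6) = (a - 4)/(a - 3)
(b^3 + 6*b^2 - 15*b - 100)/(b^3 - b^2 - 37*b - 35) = (b^2 + b - 20)/(b^2 - 6*b - 7)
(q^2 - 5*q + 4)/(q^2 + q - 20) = (q - 1)/(q + 5)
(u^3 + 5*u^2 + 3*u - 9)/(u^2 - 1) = (u^2 + 6*u + 9)/(u + 1)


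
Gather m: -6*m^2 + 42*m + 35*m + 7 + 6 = -6*m^2 + 77*m + 13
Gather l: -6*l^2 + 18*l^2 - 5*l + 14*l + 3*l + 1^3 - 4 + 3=12*l^2 + 12*l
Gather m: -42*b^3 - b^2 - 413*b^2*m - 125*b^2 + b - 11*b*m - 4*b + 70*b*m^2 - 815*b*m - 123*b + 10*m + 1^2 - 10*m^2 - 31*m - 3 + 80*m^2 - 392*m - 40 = -42*b^3 - 126*b^2 - 126*b + m^2*(70*b + 70) + m*(-413*b^2 - 826*b - 413) - 42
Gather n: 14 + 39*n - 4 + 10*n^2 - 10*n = 10*n^2 + 29*n + 10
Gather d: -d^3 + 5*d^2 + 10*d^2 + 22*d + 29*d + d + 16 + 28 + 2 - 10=-d^3 + 15*d^2 + 52*d + 36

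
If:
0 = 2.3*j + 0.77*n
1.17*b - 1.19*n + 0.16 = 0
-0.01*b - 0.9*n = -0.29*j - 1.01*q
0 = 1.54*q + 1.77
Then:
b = -1.31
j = 0.39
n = -1.15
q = -1.15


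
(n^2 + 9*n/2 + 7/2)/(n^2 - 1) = (n + 7/2)/(n - 1)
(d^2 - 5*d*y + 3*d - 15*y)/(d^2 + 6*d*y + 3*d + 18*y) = (d - 5*y)/(d + 6*y)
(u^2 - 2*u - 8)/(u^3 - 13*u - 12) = (u + 2)/(u^2 + 4*u + 3)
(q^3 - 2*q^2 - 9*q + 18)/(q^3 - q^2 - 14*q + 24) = (q + 3)/(q + 4)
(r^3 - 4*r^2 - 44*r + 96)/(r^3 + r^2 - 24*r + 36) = (r - 8)/(r - 3)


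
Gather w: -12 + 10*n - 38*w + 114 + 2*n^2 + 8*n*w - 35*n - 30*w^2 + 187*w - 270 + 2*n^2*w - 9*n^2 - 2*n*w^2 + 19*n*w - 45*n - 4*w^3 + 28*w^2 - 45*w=-7*n^2 - 70*n - 4*w^3 + w^2*(-2*n - 2) + w*(2*n^2 + 27*n + 104) - 168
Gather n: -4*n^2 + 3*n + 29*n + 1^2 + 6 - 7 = -4*n^2 + 32*n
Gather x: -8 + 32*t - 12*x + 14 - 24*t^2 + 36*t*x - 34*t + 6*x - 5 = -24*t^2 - 2*t + x*(36*t - 6) + 1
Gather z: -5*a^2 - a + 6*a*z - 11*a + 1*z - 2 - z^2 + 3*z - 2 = -5*a^2 - 12*a - z^2 + z*(6*a + 4) - 4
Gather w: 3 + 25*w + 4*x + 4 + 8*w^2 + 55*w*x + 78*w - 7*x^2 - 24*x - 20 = 8*w^2 + w*(55*x + 103) - 7*x^2 - 20*x - 13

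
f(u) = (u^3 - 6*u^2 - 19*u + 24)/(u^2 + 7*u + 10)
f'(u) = (-2*u - 7)*(u^3 - 6*u^2 - 19*u + 24)/(u^2 + 7*u + 10)^2 + (3*u^2 - 12*u - 19)/(u^2 + 7*u + 10) = (u^4 + 14*u^3 + 7*u^2 - 168*u - 358)/(u^4 + 14*u^3 + 69*u^2 + 140*u + 100)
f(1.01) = -0.02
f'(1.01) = -1.54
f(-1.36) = 15.55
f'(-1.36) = -27.34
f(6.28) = -0.90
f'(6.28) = 0.45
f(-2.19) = -49.32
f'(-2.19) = -282.59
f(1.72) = -0.85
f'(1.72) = -0.87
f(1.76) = -0.89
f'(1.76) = -0.85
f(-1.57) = 23.85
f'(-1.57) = -57.50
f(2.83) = -1.46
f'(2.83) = -0.28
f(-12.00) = -33.43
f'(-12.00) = -0.16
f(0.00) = 2.40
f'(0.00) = -3.58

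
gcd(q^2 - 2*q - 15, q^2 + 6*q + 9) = q + 3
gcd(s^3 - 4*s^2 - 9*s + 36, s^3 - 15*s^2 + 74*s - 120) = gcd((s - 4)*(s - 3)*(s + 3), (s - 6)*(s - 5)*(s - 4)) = s - 4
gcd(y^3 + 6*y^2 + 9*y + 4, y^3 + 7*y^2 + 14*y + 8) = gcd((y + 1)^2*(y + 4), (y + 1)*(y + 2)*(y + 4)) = y^2 + 5*y + 4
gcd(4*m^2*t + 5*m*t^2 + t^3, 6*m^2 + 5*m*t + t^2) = 1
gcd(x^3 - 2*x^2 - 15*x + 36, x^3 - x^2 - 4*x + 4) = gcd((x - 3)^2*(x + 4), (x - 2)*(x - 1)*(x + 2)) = 1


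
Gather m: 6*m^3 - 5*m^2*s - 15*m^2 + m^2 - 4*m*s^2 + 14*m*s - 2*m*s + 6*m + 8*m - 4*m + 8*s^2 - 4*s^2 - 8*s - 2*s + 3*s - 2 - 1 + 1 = 6*m^3 + m^2*(-5*s - 14) + m*(-4*s^2 + 12*s + 10) + 4*s^2 - 7*s - 2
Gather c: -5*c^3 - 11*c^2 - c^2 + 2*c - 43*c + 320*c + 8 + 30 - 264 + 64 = -5*c^3 - 12*c^2 + 279*c - 162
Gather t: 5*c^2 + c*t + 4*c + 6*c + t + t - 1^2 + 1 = 5*c^2 + 10*c + t*(c + 2)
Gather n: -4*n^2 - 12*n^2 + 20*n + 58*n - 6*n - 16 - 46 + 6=-16*n^2 + 72*n - 56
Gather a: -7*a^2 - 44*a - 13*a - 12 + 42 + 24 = -7*a^2 - 57*a + 54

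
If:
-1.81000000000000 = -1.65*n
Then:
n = 1.10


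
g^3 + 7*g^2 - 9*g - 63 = (g - 3)*(g + 3)*(g + 7)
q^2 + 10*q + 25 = (q + 5)^2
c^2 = c^2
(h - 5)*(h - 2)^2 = h^3 - 9*h^2 + 24*h - 20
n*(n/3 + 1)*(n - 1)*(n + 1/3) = n^4/3 + 7*n^3/9 - 7*n^2/9 - n/3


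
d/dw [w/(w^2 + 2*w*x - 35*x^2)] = (w^2 + 2*w*x - 2*w*(w + x) - 35*x^2)/(w^2 + 2*w*x - 35*x^2)^2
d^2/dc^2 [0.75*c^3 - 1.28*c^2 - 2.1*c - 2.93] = 4.5*c - 2.56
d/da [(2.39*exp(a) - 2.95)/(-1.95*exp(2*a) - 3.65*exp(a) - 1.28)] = (4.6605*exp(2*a) - 11.505*exp(a) - 13.8267)*exp(a)/(3.8025*exp(4*a) + 14.235*exp(3*a) + 18.3145*exp(2*a) + 9.344*exp(a) + 1.6384)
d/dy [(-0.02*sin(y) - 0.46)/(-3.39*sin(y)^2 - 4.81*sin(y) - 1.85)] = (-3.1188*sin(y) + 0.0339*cos(2*y) - 2.2095)*cos(y)/(3.39*sin(y)^2 + 4.81*sin(y) + 1.85)^2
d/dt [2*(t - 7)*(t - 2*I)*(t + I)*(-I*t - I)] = -8*I*t^3 + t^2*(-6 + 36*I) + t*(24 + 20*I) + 14 + 24*I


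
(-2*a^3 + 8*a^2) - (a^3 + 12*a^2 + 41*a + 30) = -3*a^3 - 4*a^2 - 41*a - 30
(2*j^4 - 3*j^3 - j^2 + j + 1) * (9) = 18*j^4 - 27*j^3 - 9*j^2 + 9*j + 9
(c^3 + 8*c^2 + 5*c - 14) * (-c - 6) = -c^4 - 14*c^3 - 53*c^2 - 16*c + 84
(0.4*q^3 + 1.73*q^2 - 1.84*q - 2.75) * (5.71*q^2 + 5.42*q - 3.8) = 2.284*q^5 + 12.0463*q^4 - 2.6498*q^3 - 32.2493*q^2 - 7.913*q + 10.45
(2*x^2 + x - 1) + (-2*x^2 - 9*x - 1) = -8*x - 2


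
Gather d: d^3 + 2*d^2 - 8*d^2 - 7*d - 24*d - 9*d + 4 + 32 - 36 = d^3 - 6*d^2 - 40*d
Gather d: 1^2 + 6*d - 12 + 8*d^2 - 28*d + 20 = 8*d^2 - 22*d + 9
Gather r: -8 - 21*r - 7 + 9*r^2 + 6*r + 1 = 9*r^2 - 15*r - 14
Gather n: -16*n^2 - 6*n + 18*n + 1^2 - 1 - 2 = -16*n^2 + 12*n - 2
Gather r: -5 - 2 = -7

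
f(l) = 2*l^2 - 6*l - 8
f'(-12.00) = -54.00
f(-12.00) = 352.00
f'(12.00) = 42.00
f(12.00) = 208.00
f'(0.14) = -5.44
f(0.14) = -8.80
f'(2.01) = 2.04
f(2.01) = -11.98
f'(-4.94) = -25.76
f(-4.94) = 70.45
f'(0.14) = -5.44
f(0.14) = -8.80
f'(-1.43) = -11.72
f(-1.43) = 4.67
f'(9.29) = 31.16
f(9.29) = 108.87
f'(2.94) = 5.76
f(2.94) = -8.35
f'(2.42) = 3.68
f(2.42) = -10.81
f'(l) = 4*l - 6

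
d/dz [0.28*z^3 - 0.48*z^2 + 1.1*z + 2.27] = 0.84*z^2 - 0.96*z + 1.1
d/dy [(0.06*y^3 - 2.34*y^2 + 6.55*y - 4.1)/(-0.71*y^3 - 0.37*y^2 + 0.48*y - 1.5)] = (-1.6836*y^4 + 9.3586*y^3 - 7.7027*y^2 + 3.986*y - 7.857)/(0.5041*y^6 + 0.5254*y^5 - 0.5447*y^4 + 1.7748*y^3 + 1.3404*y^2 - 1.44*y + 2.25)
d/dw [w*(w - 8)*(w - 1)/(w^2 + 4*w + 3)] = (w^4 + 8*w^3 - 35*w^2 - 54*w + 24)/(w^4 + 8*w^3 + 22*w^2 + 24*w + 9)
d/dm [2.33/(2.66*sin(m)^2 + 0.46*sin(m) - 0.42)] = -(12.3956*sin(m) + 1.0718)*cos(m)/(2.66*sin(m)^2 + 0.46*sin(m) - 0.42)^2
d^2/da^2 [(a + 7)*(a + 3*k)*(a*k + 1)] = 6*a*k + 6*k^2 + 14*k + 2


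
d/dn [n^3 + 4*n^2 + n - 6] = 3*n^2 + 8*n + 1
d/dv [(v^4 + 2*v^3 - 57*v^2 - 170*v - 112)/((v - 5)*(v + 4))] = (2*v^5 - v^4 - 84*v^3 + 107*v^2 + 2504*v + 3288)/(v^4 - 2*v^3 - 39*v^2 + 40*v + 400)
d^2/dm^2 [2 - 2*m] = 0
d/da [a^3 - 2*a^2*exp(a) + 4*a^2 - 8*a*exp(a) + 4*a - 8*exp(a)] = -2*a^2*exp(a) + 3*a^2 - 12*a*exp(a) + 8*a - 16*exp(a) + 4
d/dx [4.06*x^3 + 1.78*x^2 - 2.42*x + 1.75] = 12.18*x^2 + 3.56*x - 2.42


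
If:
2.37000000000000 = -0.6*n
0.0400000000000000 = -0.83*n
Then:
No Solution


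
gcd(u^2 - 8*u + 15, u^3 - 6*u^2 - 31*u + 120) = u - 3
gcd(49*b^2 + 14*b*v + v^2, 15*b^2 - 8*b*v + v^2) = 1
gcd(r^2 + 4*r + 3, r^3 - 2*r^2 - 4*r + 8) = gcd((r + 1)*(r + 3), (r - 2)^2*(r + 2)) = 1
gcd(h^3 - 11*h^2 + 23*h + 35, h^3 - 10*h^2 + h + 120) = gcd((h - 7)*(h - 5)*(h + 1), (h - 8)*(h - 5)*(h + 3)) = h - 5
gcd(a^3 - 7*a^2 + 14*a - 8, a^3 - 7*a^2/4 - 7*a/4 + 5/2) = a^2 - 3*a + 2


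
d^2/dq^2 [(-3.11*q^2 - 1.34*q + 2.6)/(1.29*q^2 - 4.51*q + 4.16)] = (-40.647126*q^3 + 126.096984*q^2 - 47.613384*q - 80.05868)/(2.146689*q^6 - 22.515273*q^5 + 99.484155*q^4 - 236.948635*q^3 + 320.81712*q^2 - 234.144768*q + 71.991296)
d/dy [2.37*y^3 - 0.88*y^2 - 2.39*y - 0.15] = 7.11*y^2 - 1.76*y - 2.39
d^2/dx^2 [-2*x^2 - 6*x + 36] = -4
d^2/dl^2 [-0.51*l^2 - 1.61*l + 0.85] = -1.02000000000000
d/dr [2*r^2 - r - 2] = 4*r - 1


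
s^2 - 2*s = s*(s - 2)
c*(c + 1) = c^2 + c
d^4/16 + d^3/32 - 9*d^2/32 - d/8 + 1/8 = (d/4 + 1/4)*(d/4 + 1/2)*(d - 2)*(d - 1/2)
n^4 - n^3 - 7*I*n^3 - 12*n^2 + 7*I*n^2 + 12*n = n*(n - 1)*(n - 4*I)*(n - 3*I)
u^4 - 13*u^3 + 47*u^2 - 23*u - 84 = (u - 7)*(u - 4)*(u - 3)*(u + 1)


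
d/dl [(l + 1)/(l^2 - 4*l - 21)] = (l^2 - 4*l - 2*(l - 2)*(l + 1) - 21)/(-l^2 + 4*l + 21)^2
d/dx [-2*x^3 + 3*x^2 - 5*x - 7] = -6*x^2 + 6*x - 5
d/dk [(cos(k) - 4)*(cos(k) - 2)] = 2*(3 - cos(k))*sin(k)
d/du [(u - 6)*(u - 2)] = 2*u - 8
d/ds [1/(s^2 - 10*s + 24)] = 2*(5 - s)/(s^2 - 10*s + 24)^2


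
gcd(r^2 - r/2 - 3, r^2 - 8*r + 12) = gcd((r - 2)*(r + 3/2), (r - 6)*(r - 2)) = r - 2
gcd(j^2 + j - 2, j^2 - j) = j - 1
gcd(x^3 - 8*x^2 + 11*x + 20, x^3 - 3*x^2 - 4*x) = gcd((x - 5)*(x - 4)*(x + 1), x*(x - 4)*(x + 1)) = x^2 - 3*x - 4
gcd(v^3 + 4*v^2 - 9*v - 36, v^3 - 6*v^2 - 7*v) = 1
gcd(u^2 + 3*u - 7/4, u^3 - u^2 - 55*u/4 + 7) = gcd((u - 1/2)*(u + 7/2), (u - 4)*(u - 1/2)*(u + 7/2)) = u^2 + 3*u - 7/4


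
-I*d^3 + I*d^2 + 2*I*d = d*(d - 2)*(-I*d - I)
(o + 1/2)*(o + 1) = o^2 + 3*o/2 + 1/2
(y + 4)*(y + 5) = y^2 + 9*y + 20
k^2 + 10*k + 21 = (k + 3)*(k + 7)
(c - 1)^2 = c^2 - 2*c + 1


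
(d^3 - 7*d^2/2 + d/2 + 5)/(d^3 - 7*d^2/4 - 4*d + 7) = 2*(2*d^2 - 3*d - 5)/(4*d^2 + d - 14)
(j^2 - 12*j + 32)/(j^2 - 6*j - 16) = (j - 4)/(j + 2)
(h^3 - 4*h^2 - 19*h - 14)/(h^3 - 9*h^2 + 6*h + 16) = (h^2 - 5*h - 14)/(h^2 - 10*h + 16)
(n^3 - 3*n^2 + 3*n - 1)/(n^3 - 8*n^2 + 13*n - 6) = (n - 1)/(n - 6)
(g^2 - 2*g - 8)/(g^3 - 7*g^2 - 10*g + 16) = (g - 4)/(g^2 - 9*g + 8)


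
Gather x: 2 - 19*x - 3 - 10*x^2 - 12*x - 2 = -10*x^2 - 31*x - 3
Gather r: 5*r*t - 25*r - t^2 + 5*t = r*(5*t - 25) - t^2 + 5*t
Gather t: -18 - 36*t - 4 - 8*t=-44*t - 22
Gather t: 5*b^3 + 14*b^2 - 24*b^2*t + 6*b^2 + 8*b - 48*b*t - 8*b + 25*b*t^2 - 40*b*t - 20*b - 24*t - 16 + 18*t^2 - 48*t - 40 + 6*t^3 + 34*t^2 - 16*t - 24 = 5*b^3 + 20*b^2 - 20*b + 6*t^3 + t^2*(25*b + 52) + t*(-24*b^2 - 88*b - 88) - 80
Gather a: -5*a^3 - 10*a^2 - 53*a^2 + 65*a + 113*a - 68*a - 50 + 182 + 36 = -5*a^3 - 63*a^2 + 110*a + 168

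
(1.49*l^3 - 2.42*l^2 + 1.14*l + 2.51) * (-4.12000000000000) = -6.1388*l^3 + 9.9704*l^2 - 4.6968*l - 10.3412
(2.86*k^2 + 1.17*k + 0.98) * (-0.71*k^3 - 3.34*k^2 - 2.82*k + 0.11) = -2.0306*k^5 - 10.3831*k^4 - 12.6688*k^3 - 6.258*k^2 - 2.6349*k + 0.1078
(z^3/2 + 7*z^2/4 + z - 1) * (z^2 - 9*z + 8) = z^5/2 - 11*z^4/4 - 43*z^3/4 + 4*z^2 + 17*z - 8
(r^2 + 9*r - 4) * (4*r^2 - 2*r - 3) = 4*r^4 + 34*r^3 - 37*r^2 - 19*r + 12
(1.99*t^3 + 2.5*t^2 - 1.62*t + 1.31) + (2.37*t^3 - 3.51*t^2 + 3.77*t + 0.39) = 4.36*t^3 - 1.01*t^2 + 2.15*t + 1.7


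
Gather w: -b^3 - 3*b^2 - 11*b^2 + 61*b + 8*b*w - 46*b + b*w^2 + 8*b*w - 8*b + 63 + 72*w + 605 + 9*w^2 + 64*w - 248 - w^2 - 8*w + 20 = -b^3 - 14*b^2 + 7*b + w^2*(b + 8) + w*(16*b + 128) + 440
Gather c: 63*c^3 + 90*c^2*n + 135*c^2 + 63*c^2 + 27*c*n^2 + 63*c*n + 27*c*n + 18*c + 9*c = 63*c^3 + c^2*(90*n + 198) + c*(27*n^2 + 90*n + 27)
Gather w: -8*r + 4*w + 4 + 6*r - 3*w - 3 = -2*r + w + 1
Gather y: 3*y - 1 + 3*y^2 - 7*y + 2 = 3*y^2 - 4*y + 1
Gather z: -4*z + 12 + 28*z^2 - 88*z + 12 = 28*z^2 - 92*z + 24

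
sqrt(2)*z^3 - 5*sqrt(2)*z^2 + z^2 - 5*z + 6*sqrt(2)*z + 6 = (z - 3)*(z - 2)*(sqrt(2)*z + 1)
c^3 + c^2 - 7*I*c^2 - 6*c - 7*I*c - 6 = (c + 1)*(c - 6*I)*(c - I)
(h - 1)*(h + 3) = h^2 + 2*h - 3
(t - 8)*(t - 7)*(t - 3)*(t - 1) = t^4 - 19*t^3 + 119*t^2 - 269*t + 168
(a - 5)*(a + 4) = a^2 - a - 20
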